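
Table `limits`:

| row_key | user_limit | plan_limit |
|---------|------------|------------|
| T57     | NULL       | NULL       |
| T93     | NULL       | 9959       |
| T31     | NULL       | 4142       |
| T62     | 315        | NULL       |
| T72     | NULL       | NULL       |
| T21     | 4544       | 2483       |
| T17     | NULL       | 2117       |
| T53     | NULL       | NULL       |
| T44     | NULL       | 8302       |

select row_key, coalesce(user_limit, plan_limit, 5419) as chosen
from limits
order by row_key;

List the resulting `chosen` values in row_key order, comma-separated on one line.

2117, 4544, 4142, 8302, 5419, 5419, 315, 5419, 9959

row_key=T17: user_limit=NULL, plan_limit=2117 → 2117
row_key=T21: user_limit=4544 → 4544
row_key=T31: user_limit=NULL, plan_limit=4142 → 4142
row_key=T44: user_limit=NULL, plan_limit=8302 → 8302
row_key=T53: user_limit=NULL, plan_limit=NULL, → literal 5419 → 5419
row_key=T57: user_limit=NULL, plan_limit=NULL, → literal 5419 → 5419
row_key=T62: user_limit=315 → 315
row_key=T72: user_limit=NULL, plan_limit=NULL, → literal 5419 → 5419
row_key=T93: user_limit=NULL, plan_limit=9959 → 9959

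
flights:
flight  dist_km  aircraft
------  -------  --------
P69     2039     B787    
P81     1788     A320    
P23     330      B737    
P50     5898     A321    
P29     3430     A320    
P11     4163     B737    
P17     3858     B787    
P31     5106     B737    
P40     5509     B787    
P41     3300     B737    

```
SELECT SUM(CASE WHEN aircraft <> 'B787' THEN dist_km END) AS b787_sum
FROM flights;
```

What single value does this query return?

24015

flight=P69: ✗
flight=P81: ✓ → 1788
flight=P23: ✓ → 330
flight=P50: ✓ → 5898
flight=P29: ✓ → 3430
flight=P11: ✓ → 4163
flight=P17: ✗
flight=P31: ✓ → 5106
flight=P40: ✗
flight=P41: ✓ → 3300
b787_sum = 1788 + 330 + 5898 + 3430 + 4163 + 5106 + 3300 = 24015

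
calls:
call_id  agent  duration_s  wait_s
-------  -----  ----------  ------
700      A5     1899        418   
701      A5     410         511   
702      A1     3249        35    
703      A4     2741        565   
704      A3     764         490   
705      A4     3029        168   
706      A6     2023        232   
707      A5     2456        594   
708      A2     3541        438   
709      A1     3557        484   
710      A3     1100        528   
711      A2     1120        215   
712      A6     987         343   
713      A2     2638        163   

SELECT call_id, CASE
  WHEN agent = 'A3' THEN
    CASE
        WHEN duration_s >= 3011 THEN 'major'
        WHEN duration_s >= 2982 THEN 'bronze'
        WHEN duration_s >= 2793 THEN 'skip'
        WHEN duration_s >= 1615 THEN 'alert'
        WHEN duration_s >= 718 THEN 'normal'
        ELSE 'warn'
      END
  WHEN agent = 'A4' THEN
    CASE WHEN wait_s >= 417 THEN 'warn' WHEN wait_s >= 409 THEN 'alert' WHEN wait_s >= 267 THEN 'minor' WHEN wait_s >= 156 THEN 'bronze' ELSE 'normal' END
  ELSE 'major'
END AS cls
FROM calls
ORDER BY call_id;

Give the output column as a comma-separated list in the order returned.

call_id=700: agent='A5' → outer ELSE → major
call_id=701: agent='A5' → outer ELSE → major
call_id=702: agent='A1' → outer ELSE → major
call_id=703: agent='A4' → inner[wait_s >= 417] → warn
call_id=704: agent='A3' → inner[duration_s >= 718] → normal
call_id=705: agent='A4' → inner[wait_s >= 156] → bronze
call_id=706: agent='A6' → outer ELSE → major
call_id=707: agent='A5' → outer ELSE → major
call_id=708: agent='A2' → outer ELSE → major
call_id=709: agent='A1' → outer ELSE → major
call_id=710: agent='A3' → inner[duration_s >= 718] → normal
call_id=711: agent='A2' → outer ELSE → major
call_id=712: agent='A6' → outer ELSE → major
call_id=713: agent='A2' → outer ELSE → major

major, major, major, warn, normal, bronze, major, major, major, major, normal, major, major, major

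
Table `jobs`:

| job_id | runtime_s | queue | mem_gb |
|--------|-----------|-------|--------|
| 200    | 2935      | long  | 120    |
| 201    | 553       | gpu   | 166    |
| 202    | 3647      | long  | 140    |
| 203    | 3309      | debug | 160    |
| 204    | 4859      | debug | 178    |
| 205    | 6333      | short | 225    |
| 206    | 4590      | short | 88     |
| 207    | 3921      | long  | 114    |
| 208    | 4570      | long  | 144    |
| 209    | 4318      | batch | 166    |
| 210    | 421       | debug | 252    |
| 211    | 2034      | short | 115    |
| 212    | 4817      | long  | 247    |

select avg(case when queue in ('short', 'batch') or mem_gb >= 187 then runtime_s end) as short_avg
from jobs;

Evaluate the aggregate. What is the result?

job_id=200: ✗
job_id=201: ✗
job_id=202: ✗
job_id=203: ✗
job_id=204: ✗
job_id=205: ✓ → 6333
job_id=206: ✓ → 4590
job_id=207: ✗
job_id=208: ✗
job_id=209: ✓ → 4318
job_id=210: ✓ → 421
job_id=211: ✓ → 2034
job_id=212: ✓ → 4817
short_avg = (6333 + 4590 + 4318 + 421 + 2034 + 4817) / 6 = 3752.1666666667

3752.1666666667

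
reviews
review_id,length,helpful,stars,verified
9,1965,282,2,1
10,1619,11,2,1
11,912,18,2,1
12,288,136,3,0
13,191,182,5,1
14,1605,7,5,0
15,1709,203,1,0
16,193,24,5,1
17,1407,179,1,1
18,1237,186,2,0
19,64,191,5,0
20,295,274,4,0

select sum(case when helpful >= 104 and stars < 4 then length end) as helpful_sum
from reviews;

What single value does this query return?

6606

review_id=9: ✓ → 1965
review_id=10: ✗
review_id=11: ✗
review_id=12: ✓ → 288
review_id=13: ✗
review_id=14: ✗
review_id=15: ✓ → 1709
review_id=16: ✗
review_id=17: ✓ → 1407
review_id=18: ✓ → 1237
review_id=19: ✗
review_id=20: ✗
helpful_sum = 1965 + 288 + 1709 + 1407 + 1237 = 6606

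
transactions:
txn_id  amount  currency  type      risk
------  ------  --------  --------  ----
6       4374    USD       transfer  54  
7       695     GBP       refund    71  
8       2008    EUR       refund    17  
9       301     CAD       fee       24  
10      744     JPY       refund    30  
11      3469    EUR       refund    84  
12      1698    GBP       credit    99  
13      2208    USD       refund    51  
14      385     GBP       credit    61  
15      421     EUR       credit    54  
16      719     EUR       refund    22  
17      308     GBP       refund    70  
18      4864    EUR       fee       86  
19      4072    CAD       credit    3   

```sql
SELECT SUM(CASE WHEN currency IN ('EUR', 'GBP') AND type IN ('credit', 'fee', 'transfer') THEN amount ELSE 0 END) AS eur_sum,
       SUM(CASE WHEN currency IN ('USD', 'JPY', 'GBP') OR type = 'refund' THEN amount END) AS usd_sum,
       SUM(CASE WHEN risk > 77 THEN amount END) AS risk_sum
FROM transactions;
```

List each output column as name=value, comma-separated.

eur_sum=7368, usd_sum=16608, risk_sum=10031

[eur_sum: currency IN ('EUR', 'GBP') AND type IN ('credit', 'fee', 'transfer')]
txn_id=6: ✗
txn_id=7: ✗
txn_id=8: ✗
txn_id=9: ✗
txn_id=10: ✗
txn_id=11: ✗
txn_id=12: ✓ → 1698
txn_id=13: ✗
txn_id=14: ✓ → 385
txn_id=15: ✓ → 421
txn_id=16: ✗
txn_id=17: ✗
txn_id=18: ✓ → 4864
txn_id=19: ✗
eur_sum = 1698 + 385 + 421 + 4864 = 7368
—
[usd_sum: currency IN ('USD', 'JPY', 'GBP') OR type = 'refund']
txn_id=6: ✓ → 4374
txn_id=7: ✓ → 695
txn_id=8: ✓ → 2008
txn_id=9: ✗
txn_id=10: ✓ → 744
txn_id=11: ✓ → 3469
txn_id=12: ✓ → 1698
txn_id=13: ✓ → 2208
txn_id=14: ✓ → 385
txn_id=15: ✗
txn_id=16: ✓ → 719
txn_id=17: ✓ → 308
txn_id=18: ✗
txn_id=19: ✗
usd_sum = 4374 + 695 + 2008 + 744 + 3469 + 1698 + 2208 + 385 + 719 + 308 = 16608
—
[risk_sum: risk > 77]
txn_id=6: ✗
txn_id=7: ✗
txn_id=8: ✗
txn_id=9: ✗
txn_id=10: ✗
txn_id=11: ✓ → 3469
txn_id=12: ✓ → 1698
txn_id=13: ✗
txn_id=14: ✗
txn_id=15: ✗
txn_id=16: ✗
txn_id=17: ✗
txn_id=18: ✓ → 4864
txn_id=19: ✗
risk_sum = 3469 + 1698 + 4864 = 10031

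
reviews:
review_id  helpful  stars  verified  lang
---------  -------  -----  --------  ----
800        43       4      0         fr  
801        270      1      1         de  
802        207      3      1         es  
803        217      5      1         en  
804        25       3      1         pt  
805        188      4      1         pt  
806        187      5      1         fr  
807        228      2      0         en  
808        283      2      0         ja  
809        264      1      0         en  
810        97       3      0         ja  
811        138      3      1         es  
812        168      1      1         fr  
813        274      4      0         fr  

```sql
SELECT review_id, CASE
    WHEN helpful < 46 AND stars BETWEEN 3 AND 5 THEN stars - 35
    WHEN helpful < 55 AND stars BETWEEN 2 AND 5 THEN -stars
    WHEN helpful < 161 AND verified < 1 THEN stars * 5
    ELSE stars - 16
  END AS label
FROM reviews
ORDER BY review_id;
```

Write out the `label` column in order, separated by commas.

review_id=800: helpful < 46 AND stars BETWEEN 3 AND 5 → -31
review_id=801: ELSE → -15
review_id=802: ELSE → -13
review_id=803: ELSE → -11
review_id=804: helpful < 46 AND stars BETWEEN 3 AND 5 → -32
review_id=805: ELSE → -12
review_id=806: ELSE → -11
review_id=807: ELSE → -14
review_id=808: ELSE → -14
review_id=809: ELSE → -15
review_id=810: helpful < 161 AND verified < 1 → 15
review_id=811: ELSE → -13
review_id=812: ELSE → -15
review_id=813: ELSE → -12

-31, -15, -13, -11, -32, -12, -11, -14, -14, -15, 15, -13, -15, -12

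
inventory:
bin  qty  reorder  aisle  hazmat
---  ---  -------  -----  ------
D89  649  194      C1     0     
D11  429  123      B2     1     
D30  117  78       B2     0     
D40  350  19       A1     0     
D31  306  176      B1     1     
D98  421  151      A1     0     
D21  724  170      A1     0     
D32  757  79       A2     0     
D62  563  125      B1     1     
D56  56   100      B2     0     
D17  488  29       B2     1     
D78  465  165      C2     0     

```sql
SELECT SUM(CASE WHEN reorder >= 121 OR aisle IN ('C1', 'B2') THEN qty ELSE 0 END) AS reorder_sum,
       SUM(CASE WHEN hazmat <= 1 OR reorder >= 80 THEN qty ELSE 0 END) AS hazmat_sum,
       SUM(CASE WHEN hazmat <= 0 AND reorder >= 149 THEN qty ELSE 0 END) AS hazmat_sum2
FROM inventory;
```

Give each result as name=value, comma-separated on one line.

reorder_sum=4218, hazmat_sum=5325, hazmat_sum2=2259

[reorder_sum: reorder >= 121 OR aisle IN ('C1', 'B2')]
bin=D89: ✓ → 649
bin=D11: ✓ → 429
bin=D30: ✓ → 117
bin=D40: ✗
bin=D31: ✓ → 306
bin=D98: ✓ → 421
bin=D21: ✓ → 724
bin=D32: ✗
bin=D62: ✓ → 563
bin=D56: ✓ → 56
bin=D17: ✓ → 488
bin=D78: ✓ → 465
reorder_sum = 649 + 429 + 117 + 306 + 421 + 724 + 563 + 56 + 488 + 465 = 4218
—
[hazmat_sum: hazmat <= 1 OR reorder >= 80]
bin=D89: ✓ → 649
bin=D11: ✓ → 429
bin=D30: ✓ → 117
bin=D40: ✓ → 350
bin=D31: ✓ → 306
bin=D98: ✓ → 421
bin=D21: ✓ → 724
bin=D32: ✓ → 757
bin=D62: ✓ → 563
bin=D56: ✓ → 56
bin=D17: ✓ → 488
bin=D78: ✓ → 465
hazmat_sum = 649 + 429 + 117 + 350 + 306 + 421 + 724 + 757 + 563 + 56 + 488 + 465 = 5325
—
[hazmat_sum2: hazmat <= 0 AND reorder >= 149]
bin=D89: ✓ → 649
bin=D11: ✗
bin=D30: ✗
bin=D40: ✗
bin=D31: ✗
bin=D98: ✓ → 421
bin=D21: ✓ → 724
bin=D32: ✗
bin=D62: ✗
bin=D56: ✗
bin=D17: ✗
bin=D78: ✓ → 465
hazmat_sum2 = 649 + 421 + 724 + 465 = 2259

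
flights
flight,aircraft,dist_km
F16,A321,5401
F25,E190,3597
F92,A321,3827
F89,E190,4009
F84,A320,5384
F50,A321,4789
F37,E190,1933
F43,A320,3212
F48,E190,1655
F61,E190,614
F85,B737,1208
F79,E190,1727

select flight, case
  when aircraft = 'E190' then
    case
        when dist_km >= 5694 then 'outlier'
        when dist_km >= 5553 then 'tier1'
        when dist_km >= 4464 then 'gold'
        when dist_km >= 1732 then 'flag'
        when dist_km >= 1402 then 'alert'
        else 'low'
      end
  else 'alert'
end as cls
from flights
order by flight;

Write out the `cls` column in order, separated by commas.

flight=F16: aircraft='A321' → outer ELSE → alert
flight=F25: aircraft='E190' → inner[dist_km >= 1732] → flag
flight=F37: aircraft='E190' → inner[dist_km >= 1732] → flag
flight=F43: aircraft='A320' → outer ELSE → alert
flight=F48: aircraft='E190' → inner[dist_km >= 1402] → alert
flight=F50: aircraft='A321' → outer ELSE → alert
flight=F61: aircraft='E190' → inner[ELSE] → low
flight=F79: aircraft='E190' → inner[dist_km >= 1402] → alert
flight=F84: aircraft='A320' → outer ELSE → alert
flight=F85: aircraft='B737' → outer ELSE → alert
flight=F89: aircraft='E190' → inner[dist_km >= 1732] → flag
flight=F92: aircraft='A321' → outer ELSE → alert

alert, flag, flag, alert, alert, alert, low, alert, alert, alert, flag, alert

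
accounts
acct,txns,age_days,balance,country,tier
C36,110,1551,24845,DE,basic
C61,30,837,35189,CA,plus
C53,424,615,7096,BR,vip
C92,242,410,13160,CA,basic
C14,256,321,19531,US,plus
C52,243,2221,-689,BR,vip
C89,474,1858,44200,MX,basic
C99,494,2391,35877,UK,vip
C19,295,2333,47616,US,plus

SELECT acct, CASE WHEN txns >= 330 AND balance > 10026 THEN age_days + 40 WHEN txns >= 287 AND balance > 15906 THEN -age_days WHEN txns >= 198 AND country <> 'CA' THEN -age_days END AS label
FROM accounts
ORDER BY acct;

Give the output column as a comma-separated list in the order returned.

acct=C14: txns >= 198 AND country <> 'CA' → -321
acct=C19: txns >= 287 AND balance > 15906 → -2333
acct=C36: (no match → NULL) → NULL
acct=C52: txns >= 198 AND country <> 'CA' → -2221
acct=C53: txns >= 198 AND country <> 'CA' → -615
acct=C61: (no match → NULL) → NULL
acct=C89: txns >= 330 AND balance > 10026 → 1898
acct=C92: (no match → NULL) → NULL
acct=C99: txns >= 330 AND balance > 10026 → 2431

-321, -2333, NULL, -2221, -615, NULL, 1898, NULL, 2431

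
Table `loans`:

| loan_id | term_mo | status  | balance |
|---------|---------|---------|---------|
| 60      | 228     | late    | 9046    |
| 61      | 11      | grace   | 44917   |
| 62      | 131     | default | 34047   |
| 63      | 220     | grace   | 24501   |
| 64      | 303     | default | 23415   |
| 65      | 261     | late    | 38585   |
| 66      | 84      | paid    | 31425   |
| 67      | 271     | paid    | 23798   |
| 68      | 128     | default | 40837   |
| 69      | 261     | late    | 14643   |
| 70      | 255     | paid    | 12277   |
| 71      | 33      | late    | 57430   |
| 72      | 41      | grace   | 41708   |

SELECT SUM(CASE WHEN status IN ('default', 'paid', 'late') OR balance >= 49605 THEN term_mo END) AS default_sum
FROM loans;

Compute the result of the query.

1955

loan_id=60: ✓ → 228
loan_id=61: ✗
loan_id=62: ✓ → 131
loan_id=63: ✗
loan_id=64: ✓ → 303
loan_id=65: ✓ → 261
loan_id=66: ✓ → 84
loan_id=67: ✓ → 271
loan_id=68: ✓ → 128
loan_id=69: ✓ → 261
loan_id=70: ✓ → 255
loan_id=71: ✓ → 33
loan_id=72: ✗
default_sum = 228 + 131 + 303 + 261 + 84 + 271 + 128 + 261 + 255 + 33 = 1955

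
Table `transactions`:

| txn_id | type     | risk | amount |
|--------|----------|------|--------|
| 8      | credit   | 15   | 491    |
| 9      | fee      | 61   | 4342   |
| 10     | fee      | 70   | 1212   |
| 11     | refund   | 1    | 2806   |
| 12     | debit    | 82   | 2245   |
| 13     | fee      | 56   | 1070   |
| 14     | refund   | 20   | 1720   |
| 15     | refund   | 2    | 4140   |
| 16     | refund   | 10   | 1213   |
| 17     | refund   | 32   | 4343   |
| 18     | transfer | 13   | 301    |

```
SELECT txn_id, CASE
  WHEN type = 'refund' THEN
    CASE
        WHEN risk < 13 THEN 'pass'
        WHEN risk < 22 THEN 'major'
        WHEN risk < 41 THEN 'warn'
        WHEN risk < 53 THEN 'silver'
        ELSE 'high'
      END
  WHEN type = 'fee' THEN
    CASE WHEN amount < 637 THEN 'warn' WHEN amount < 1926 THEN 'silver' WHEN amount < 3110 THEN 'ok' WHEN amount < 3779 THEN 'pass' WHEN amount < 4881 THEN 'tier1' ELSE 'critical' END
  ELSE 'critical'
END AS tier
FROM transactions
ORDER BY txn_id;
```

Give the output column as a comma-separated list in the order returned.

txn_id=8: type='credit' → outer ELSE → critical
txn_id=9: type='fee' → inner[amount < 4881] → tier1
txn_id=10: type='fee' → inner[amount < 1926] → silver
txn_id=11: type='refund' → inner[risk < 13] → pass
txn_id=12: type='debit' → outer ELSE → critical
txn_id=13: type='fee' → inner[amount < 1926] → silver
txn_id=14: type='refund' → inner[risk < 22] → major
txn_id=15: type='refund' → inner[risk < 13] → pass
txn_id=16: type='refund' → inner[risk < 13] → pass
txn_id=17: type='refund' → inner[risk < 41] → warn
txn_id=18: type='transfer' → outer ELSE → critical

critical, tier1, silver, pass, critical, silver, major, pass, pass, warn, critical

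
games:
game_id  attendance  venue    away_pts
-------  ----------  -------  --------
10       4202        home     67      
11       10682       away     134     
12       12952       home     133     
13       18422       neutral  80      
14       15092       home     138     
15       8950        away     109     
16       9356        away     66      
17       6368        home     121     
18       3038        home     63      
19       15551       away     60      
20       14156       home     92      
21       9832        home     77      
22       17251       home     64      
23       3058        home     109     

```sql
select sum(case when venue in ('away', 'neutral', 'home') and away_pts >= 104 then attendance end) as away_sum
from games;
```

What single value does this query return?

57102

game_id=10: ✗
game_id=11: ✓ → 10682
game_id=12: ✓ → 12952
game_id=13: ✗
game_id=14: ✓ → 15092
game_id=15: ✓ → 8950
game_id=16: ✗
game_id=17: ✓ → 6368
game_id=18: ✗
game_id=19: ✗
game_id=20: ✗
game_id=21: ✗
game_id=22: ✗
game_id=23: ✓ → 3058
away_sum = 10682 + 12952 + 15092 + 8950 + 6368 + 3058 = 57102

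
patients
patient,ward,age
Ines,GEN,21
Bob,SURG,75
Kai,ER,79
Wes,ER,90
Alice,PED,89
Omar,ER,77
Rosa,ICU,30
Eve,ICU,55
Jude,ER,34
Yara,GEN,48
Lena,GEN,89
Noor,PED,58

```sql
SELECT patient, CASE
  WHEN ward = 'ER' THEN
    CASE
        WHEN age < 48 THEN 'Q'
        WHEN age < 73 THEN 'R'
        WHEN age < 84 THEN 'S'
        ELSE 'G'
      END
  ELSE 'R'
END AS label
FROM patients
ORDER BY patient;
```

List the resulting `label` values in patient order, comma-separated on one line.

R, R, R, R, Q, S, R, R, S, R, G, R

patient=Alice: ward='PED' → outer ELSE → R
patient=Bob: ward='SURG' → outer ELSE → R
patient=Eve: ward='ICU' → outer ELSE → R
patient=Ines: ward='GEN' → outer ELSE → R
patient=Jude: ward='ER' → inner[age < 48] → Q
patient=Kai: ward='ER' → inner[age < 84] → S
patient=Lena: ward='GEN' → outer ELSE → R
patient=Noor: ward='PED' → outer ELSE → R
patient=Omar: ward='ER' → inner[age < 84] → S
patient=Rosa: ward='ICU' → outer ELSE → R
patient=Wes: ward='ER' → inner[ELSE] → G
patient=Yara: ward='GEN' → outer ELSE → R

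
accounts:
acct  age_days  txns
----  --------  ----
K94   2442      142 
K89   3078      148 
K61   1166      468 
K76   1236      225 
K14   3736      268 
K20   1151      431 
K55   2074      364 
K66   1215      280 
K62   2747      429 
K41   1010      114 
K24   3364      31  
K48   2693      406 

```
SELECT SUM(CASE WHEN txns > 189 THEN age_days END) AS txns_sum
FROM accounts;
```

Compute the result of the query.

16018

acct=K94: ✗
acct=K89: ✗
acct=K61: ✓ → 1166
acct=K76: ✓ → 1236
acct=K14: ✓ → 3736
acct=K20: ✓ → 1151
acct=K55: ✓ → 2074
acct=K66: ✓ → 1215
acct=K62: ✓ → 2747
acct=K41: ✗
acct=K24: ✗
acct=K48: ✓ → 2693
txns_sum = 1166 + 1236 + 3736 + 1151 + 2074 + 1215 + 2747 + 2693 = 16018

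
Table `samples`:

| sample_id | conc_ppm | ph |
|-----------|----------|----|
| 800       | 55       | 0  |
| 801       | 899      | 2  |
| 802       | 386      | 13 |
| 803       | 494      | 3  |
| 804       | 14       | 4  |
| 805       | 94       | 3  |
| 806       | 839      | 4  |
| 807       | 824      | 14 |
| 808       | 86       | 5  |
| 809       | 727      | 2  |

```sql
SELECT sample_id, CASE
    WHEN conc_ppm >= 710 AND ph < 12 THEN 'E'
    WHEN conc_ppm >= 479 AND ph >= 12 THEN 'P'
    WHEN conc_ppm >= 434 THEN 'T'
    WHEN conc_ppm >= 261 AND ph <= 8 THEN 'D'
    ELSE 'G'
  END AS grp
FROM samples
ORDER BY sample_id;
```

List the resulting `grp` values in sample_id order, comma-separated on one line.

sample_id=800: ELSE → G
sample_id=801: conc_ppm >= 710 AND ph < 12 → E
sample_id=802: ELSE → G
sample_id=803: conc_ppm >= 434 → T
sample_id=804: ELSE → G
sample_id=805: ELSE → G
sample_id=806: conc_ppm >= 710 AND ph < 12 → E
sample_id=807: conc_ppm >= 479 AND ph >= 12 → P
sample_id=808: ELSE → G
sample_id=809: conc_ppm >= 710 AND ph < 12 → E

G, E, G, T, G, G, E, P, G, E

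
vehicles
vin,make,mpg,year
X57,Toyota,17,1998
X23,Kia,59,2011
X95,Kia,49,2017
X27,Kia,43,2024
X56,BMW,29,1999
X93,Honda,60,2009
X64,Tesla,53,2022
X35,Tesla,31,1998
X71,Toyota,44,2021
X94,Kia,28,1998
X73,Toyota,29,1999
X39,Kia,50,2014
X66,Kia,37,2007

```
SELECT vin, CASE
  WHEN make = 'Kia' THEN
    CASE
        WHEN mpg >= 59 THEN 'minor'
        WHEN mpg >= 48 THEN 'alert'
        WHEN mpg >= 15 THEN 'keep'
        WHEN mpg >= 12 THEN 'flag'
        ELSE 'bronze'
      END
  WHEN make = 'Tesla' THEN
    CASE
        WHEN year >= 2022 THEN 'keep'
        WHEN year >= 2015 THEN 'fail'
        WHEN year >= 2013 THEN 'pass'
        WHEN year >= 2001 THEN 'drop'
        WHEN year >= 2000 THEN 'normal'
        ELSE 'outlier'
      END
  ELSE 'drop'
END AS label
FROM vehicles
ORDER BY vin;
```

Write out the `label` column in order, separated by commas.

minor, keep, outlier, alert, drop, drop, keep, keep, drop, drop, drop, keep, alert

vin=X23: make='Kia' → inner[mpg >= 59] → minor
vin=X27: make='Kia' → inner[mpg >= 15] → keep
vin=X35: make='Tesla' → inner[ELSE] → outlier
vin=X39: make='Kia' → inner[mpg >= 48] → alert
vin=X56: make='BMW' → outer ELSE → drop
vin=X57: make='Toyota' → outer ELSE → drop
vin=X64: make='Tesla' → inner[year >= 2022] → keep
vin=X66: make='Kia' → inner[mpg >= 15] → keep
vin=X71: make='Toyota' → outer ELSE → drop
vin=X73: make='Toyota' → outer ELSE → drop
vin=X93: make='Honda' → outer ELSE → drop
vin=X94: make='Kia' → inner[mpg >= 15] → keep
vin=X95: make='Kia' → inner[mpg >= 48] → alert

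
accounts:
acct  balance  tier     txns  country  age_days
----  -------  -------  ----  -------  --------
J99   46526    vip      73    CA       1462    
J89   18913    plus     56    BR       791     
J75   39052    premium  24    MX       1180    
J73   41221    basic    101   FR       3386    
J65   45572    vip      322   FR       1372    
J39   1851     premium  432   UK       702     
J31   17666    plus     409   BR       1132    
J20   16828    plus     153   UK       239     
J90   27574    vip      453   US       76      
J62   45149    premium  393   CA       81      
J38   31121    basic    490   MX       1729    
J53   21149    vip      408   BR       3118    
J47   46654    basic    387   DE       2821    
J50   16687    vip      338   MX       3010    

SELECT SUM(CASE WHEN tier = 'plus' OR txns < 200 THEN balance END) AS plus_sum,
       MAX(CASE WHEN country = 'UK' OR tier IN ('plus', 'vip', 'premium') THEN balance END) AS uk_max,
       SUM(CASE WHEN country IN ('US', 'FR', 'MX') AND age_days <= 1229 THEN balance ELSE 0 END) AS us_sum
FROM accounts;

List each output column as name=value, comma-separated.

plus_sum=180206, uk_max=46526, us_sum=66626

[plus_sum: tier = 'plus' OR txns < 200]
acct=J99: ✓ → 46526
acct=J89: ✓ → 18913
acct=J75: ✓ → 39052
acct=J73: ✓ → 41221
acct=J65: ✗
acct=J39: ✗
acct=J31: ✓ → 17666
acct=J20: ✓ → 16828
acct=J90: ✗
acct=J62: ✗
acct=J38: ✗
acct=J53: ✗
acct=J47: ✗
acct=J50: ✗
plus_sum = 46526 + 18913 + 39052 + 41221 + 17666 + 16828 = 180206
—
[uk_max: country = 'UK' OR tier IN ('plus', 'vip', 'premium')]
acct=J99: ✓ → 46526
acct=J89: ✓ → 18913
acct=J75: ✓ → 39052
acct=J73: ✗
acct=J65: ✓ → 45572
acct=J39: ✓ → 1851
acct=J31: ✓ → 17666
acct=J20: ✓ → 16828
acct=J90: ✓ → 27574
acct=J62: ✓ → 45149
acct=J38: ✗
acct=J53: ✓ → 21149
acct=J47: ✗
acct=J50: ✓ → 16687
uk_max = MAX(46526, 18913, 39052, 45572, 1851, 17666, 16828, 27574, 45149, 21149, 16687) = 46526
—
[us_sum: country IN ('US', 'FR', 'MX') AND age_days <= 1229]
acct=J99: ✗
acct=J89: ✗
acct=J75: ✓ → 39052
acct=J73: ✗
acct=J65: ✗
acct=J39: ✗
acct=J31: ✗
acct=J20: ✗
acct=J90: ✓ → 27574
acct=J62: ✗
acct=J38: ✗
acct=J53: ✗
acct=J47: ✗
acct=J50: ✗
us_sum = 39052 + 27574 = 66626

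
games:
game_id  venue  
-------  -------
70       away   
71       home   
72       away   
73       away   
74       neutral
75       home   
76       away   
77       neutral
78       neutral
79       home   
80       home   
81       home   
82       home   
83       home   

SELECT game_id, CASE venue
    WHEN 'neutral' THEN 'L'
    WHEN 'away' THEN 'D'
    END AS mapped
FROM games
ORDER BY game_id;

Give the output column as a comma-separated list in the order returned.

D, NULL, D, D, L, NULL, D, L, L, NULL, NULL, NULL, NULL, NULL

game_id=70: venue='away' → D
game_id=71: (no match → NULL) → NULL
game_id=72: venue='away' → D
game_id=73: venue='away' → D
game_id=74: venue='neutral' → L
game_id=75: (no match → NULL) → NULL
game_id=76: venue='away' → D
game_id=77: venue='neutral' → L
game_id=78: venue='neutral' → L
game_id=79: (no match → NULL) → NULL
game_id=80: (no match → NULL) → NULL
game_id=81: (no match → NULL) → NULL
game_id=82: (no match → NULL) → NULL
game_id=83: (no match → NULL) → NULL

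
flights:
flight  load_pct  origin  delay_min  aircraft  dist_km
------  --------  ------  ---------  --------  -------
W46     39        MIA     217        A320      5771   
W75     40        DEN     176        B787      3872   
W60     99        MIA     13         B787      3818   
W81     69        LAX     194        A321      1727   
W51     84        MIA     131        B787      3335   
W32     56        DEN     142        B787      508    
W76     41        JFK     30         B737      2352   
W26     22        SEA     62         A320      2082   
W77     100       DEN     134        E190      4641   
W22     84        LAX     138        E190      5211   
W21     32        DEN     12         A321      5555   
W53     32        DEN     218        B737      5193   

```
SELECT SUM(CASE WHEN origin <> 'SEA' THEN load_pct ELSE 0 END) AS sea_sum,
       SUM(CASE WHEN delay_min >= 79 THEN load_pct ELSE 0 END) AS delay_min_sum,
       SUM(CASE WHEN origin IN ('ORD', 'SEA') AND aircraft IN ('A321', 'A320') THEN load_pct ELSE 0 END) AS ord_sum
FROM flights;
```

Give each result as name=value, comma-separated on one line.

[sea_sum: origin <> 'SEA']
flight=W46: ✓ → 39
flight=W75: ✓ → 40
flight=W60: ✓ → 99
flight=W81: ✓ → 69
flight=W51: ✓ → 84
flight=W32: ✓ → 56
flight=W76: ✓ → 41
flight=W26: ✗
flight=W77: ✓ → 100
flight=W22: ✓ → 84
flight=W21: ✓ → 32
flight=W53: ✓ → 32
sea_sum = 39 + 40 + 99 + 69 + 84 + 56 + 41 + 100 + 84 + 32 + 32 = 676
—
[delay_min_sum: delay_min >= 79]
flight=W46: ✓ → 39
flight=W75: ✓ → 40
flight=W60: ✗
flight=W81: ✓ → 69
flight=W51: ✓ → 84
flight=W32: ✓ → 56
flight=W76: ✗
flight=W26: ✗
flight=W77: ✓ → 100
flight=W22: ✓ → 84
flight=W21: ✗
flight=W53: ✓ → 32
delay_min_sum = 39 + 40 + 69 + 84 + 56 + 100 + 84 + 32 = 504
—
[ord_sum: origin IN ('ORD', 'SEA') AND aircraft IN ('A321', 'A320')]
flight=W46: ✗
flight=W75: ✗
flight=W60: ✗
flight=W81: ✗
flight=W51: ✗
flight=W32: ✗
flight=W76: ✗
flight=W26: ✓ → 22
flight=W77: ✗
flight=W22: ✗
flight=W21: ✗
flight=W53: ✗
ord_sum = 22

sea_sum=676, delay_min_sum=504, ord_sum=22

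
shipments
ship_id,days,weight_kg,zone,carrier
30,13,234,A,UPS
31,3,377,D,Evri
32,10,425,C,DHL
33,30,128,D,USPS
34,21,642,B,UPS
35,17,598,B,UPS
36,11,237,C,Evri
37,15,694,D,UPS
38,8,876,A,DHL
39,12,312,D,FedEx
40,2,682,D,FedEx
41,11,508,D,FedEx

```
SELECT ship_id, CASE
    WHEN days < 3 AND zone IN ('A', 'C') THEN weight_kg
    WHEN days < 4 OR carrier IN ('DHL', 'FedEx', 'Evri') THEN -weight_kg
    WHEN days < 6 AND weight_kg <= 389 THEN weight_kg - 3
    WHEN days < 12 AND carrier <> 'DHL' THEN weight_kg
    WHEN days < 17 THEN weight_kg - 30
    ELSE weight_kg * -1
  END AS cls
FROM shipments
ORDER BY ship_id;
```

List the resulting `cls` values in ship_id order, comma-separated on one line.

ship_id=30: days < 17 → 204
ship_id=31: days < 4 OR carrier IN ('DHL', 'FedEx', 'Evri') → -377
ship_id=32: days < 4 OR carrier IN ('DHL', 'FedEx', 'Evri') → -425
ship_id=33: ELSE → -128
ship_id=34: ELSE → -642
ship_id=35: ELSE → -598
ship_id=36: days < 4 OR carrier IN ('DHL', 'FedEx', 'Evri') → -237
ship_id=37: days < 17 → 664
ship_id=38: days < 4 OR carrier IN ('DHL', 'FedEx', 'Evri') → -876
ship_id=39: days < 4 OR carrier IN ('DHL', 'FedEx', 'Evri') → -312
ship_id=40: days < 4 OR carrier IN ('DHL', 'FedEx', 'Evri') → -682
ship_id=41: days < 4 OR carrier IN ('DHL', 'FedEx', 'Evri') → -508

204, -377, -425, -128, -642, -598, -237, 664, -876, -312, -682, -508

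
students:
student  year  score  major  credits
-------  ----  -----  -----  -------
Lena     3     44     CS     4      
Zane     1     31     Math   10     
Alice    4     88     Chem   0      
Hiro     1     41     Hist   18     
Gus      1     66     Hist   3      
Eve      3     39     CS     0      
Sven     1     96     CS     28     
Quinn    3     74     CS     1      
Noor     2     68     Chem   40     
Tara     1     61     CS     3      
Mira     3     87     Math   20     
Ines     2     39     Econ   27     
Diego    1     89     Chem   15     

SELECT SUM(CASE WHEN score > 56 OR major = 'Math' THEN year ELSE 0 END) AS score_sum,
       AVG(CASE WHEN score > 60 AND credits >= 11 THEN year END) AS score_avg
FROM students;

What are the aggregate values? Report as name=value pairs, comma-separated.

score_sum=17, score_avg=1.75

[score_sum: score > 56 OR major = 'Math']
student=Lena: ✗
student=Zane: ✓ → 1
student=Alice: ✓ → 4
student=Hiro: ✗
student=Gus: ✓ → 1
student=Eve: ✗
student=Sven: ✓ → 1
student=Quinn: ✓ → 3
student=Noor: ✓ → 2
student=Tara: ✓ → 1
student=Mira: ✓ → 3
student=Ines: ✗
student=Diego: ✓ → 1
score_sum = 1 + 4 + 1 + 1 + 3 + 2 + 1 + 3 + 1 = 17
—
[score_avg: score > 60 AND credits >= 11]
student=Lena: ✗
student=Zane: ✗
student=Alice: ✗
student=Hiro: ✗
student=Gus: ✗
student=Eve: ✗
student=Sven: ✓ → 1
student=Quinn: ✗
student=Noor: ✓ → 2
student=Tara: ✗
student=Mira: ✓ → 3
student=Ines: ✗
student=Diego: ✓ → 1
score_avg = (1 + 2 + 3 + 1) / 4 = 1.75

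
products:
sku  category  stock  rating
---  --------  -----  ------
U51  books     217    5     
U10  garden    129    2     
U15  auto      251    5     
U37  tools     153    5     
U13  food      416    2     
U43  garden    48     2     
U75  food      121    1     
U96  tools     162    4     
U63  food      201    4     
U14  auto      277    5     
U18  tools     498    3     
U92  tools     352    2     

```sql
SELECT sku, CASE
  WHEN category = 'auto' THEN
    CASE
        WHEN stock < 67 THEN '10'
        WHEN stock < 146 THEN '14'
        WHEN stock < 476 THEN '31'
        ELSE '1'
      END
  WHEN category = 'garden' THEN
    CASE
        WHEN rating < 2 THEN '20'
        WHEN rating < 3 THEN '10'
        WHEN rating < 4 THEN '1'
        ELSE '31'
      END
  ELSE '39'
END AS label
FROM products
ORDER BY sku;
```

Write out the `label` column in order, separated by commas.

10, 39, 31, 31, 39, 39, 10, 39, 39, 39, 39, 39

sku=U10: category='garden' → inner[rating < 3] → 10
sku=U13: category='food' → outer ELSE → 39
sku=U14: category='auto' → inner[stock < 476] → 31
sku=U15: category='auto' → inner[stock < 476] → 31
sku=U18: category='tools' → outer ELSE → 39
sku=U37: category='tools' → outer ELSE → 39
sku=U43: category='garden' → inner[rating < 3] → 10
sku=U51: category='books' → outer ELSE → 39
sku=U63: category='food' → outer ELSE → 39
sku=U75: category='food' → outer ELSE → 39
sku=U92: category='tools' → outer ELSE → 39
sku=U96: category='tools' → outer ELSE → 39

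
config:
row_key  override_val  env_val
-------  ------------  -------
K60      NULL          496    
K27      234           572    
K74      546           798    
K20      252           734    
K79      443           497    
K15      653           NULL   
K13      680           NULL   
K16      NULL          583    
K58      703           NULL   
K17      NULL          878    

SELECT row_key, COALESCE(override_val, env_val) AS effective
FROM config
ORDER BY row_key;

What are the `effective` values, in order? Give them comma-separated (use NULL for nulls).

680, 653, 583, 878, 252, 234, 703, 496, 546, 443

row_key=K13: override_val=680 → 680
row_key=K15: override_val=653 → 653
row_key=K16: override_val=NULL, env_val=583 → 583
row_key=K17: override_val=NULL, env_val=878 → 878
row_key=K20: override_val=252 → 252
row_key=K27: override_val=234 → 234
row_key=K58: override_val=703 → 703
row_key=K60: override_val=NULL, env_val=496 → 496
row_key=K74: override_val=546 → 546
row_key=K79: override_val=443 → 443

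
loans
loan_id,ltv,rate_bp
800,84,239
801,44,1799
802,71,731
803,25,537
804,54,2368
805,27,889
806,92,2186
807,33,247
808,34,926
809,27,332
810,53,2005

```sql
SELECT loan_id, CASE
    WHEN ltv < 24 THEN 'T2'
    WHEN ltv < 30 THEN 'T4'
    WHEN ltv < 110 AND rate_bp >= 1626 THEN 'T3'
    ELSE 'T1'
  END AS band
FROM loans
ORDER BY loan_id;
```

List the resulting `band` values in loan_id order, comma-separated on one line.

T1, T3, T1, T4, T3, T4, T3, T1, T1, T4, T3

loan_id=800: ELSE → T1
loan_id=801: ltv < 110 AND rate_bp >= 1626 → T3
loan_id=802: ELSE → T1
loan_id=803: ltv < 30 → T4
loan_id=804: ltv < 110 AND rate_bp >= 1626 → T3
loan_id=805: ltv < 30 → T4
loan_id=806: ltv < 110 AND rate_bp >= 1626 → T3
loan_id=807: ELSE → T1
loan_id=808: ELSE → T1
loan_id=809: ltv < 30 → T4
loan_id=810: ltv < 110 AND rate_bp >= 1626 → T3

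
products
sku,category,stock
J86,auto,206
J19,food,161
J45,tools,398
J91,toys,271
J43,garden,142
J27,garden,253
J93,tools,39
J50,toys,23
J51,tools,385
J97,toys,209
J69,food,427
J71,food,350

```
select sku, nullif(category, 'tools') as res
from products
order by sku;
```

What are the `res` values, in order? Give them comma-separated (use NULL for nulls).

sku=J19: category=food vs tools: differ → food
sku=J27: category=garden vs tools: differ → garden
sku=J43: category=garden vs tools: differ → garden
sku=J45: category=tools vs tools: equal → NULL
sku=J50: category=toys vs tools: differ → toys
sku=J51: category=tools vs tools: equal → NULL
sku=J69: category=food vs tools: differ → food
sku=J71: category=food vs tools: differ → food
sku=J86: category=auto vs tools: differ → auto
sku=J91: category=toys vs tools: differ → toys
sku=J93: category=tools vs tools: equal → NULL
sku=J97: category=toys vs tools: differ → toys

food, garden, garden, NULL, toys, NULL, food, food, auto, toys, NULL, toys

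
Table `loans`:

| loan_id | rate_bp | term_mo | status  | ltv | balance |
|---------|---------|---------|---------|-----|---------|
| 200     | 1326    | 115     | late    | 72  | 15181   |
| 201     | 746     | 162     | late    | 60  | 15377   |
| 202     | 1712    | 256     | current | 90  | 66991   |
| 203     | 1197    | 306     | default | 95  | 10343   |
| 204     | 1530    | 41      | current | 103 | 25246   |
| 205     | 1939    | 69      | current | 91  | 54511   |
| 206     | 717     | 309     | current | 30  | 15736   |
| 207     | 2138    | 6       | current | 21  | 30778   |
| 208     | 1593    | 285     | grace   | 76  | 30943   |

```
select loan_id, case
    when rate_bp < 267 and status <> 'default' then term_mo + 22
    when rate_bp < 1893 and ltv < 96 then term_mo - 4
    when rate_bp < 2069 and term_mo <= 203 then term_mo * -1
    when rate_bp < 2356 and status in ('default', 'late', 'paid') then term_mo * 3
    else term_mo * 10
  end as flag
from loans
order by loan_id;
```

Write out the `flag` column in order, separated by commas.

111, 158, 252, 302, -41, -69, 305, 60, 281

loan_id=200: rate_bp < 1893 and ltv < 96 → 111
loan_id=201: rate_bp < 1893 and ltv < 96 → 158
loan_id=202: rate_bp < 1893 and ltv < 96 → 252
loan_id=203: rate_bp < 1893 and ltv < 96 → 302
loan_id=204: rate_bp < 2069 and term_mo <= 203 → -41
loan_id=205: rate_bp < 2069 and term_mo <= 203 → -69
loan_id=206: rate_bp < 1893 and ltv < 96 → 305
loan_id=207: ELSE → 60
loan_id=208: rate_bp < 1893 and ltv < 96 → 281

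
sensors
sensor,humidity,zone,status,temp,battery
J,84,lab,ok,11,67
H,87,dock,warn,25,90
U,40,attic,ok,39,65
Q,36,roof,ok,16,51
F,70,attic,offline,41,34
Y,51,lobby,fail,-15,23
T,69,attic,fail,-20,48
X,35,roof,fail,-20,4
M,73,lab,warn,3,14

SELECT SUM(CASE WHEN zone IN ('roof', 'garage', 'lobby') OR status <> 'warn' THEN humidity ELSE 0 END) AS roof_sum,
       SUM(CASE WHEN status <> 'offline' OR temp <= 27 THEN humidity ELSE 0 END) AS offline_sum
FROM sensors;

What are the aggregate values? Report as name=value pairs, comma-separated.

[roof_sum: zone IN ('roof', 'garage', 'lobby') OR status <> 'warn']
sensor=J: ✓ → 84
sensor=H: ✗
sensor=U: ✓ → 40
sensor=Q: ✓ → 36
sensor=F: ✓ → 70
sensor=Y: ✓ → 51
sensor=T: ✓ → 69
sensor=X: ✓ → 35
sensor=M: ✗
roof_sum = 84 + 40 + 36 + 70 + 51 + 69 + 35 = 385
—
[offline_sum: status <> 'offline' OR temp <= 27]
sensor=J: ✓ → 84
sensor=H: ✓ → 87
sensor=U: ✓ → 40
sensor=Q: ✓ → 36
sensor=F: ✗
sensor=Y: ✓ → 51
sensor=T: ✓ → 69
sensor=X: ✓ → 35
sensor=M: ✓ → 73
offline_sum = 84 + 87 + 40 + 36 + 51 + 69 + 35 + 73 = 475

roof_sum=385, offline_sum=475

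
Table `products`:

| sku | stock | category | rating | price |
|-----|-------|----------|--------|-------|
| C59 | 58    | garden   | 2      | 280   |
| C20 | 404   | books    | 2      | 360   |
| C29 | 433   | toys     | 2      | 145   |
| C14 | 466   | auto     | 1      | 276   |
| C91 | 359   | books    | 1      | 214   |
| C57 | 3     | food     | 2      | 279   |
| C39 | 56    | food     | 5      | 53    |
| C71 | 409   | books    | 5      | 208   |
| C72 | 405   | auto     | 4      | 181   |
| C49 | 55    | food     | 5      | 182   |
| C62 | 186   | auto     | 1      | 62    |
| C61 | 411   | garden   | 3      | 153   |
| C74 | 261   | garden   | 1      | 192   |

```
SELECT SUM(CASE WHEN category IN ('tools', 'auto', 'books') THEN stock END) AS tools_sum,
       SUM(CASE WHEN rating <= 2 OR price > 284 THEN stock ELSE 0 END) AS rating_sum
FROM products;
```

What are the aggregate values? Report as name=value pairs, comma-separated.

[tools_sum: category IN ('tools', 'auto', 'books')]
sku=C59: ✗
sku=C20: ✓ → 404
sku=C29: ✗
sku=C14: ✓ → 466
sku=C91: ✓ → 359
sku=C57: ✗
sku=C39: ✗
sku=C71: ✓ → 409
sku=C72: ✓ → 405
sku=C49: ✗
sku=C62: ✓ → 186
sku=C61: ✗
sku=C74: ✗
tools_sum = 404 + 466 + 359 + 409 + 405 + 186 = 2229
—
[rating_sum: rating <= 2 OR price > 284]
sku=C59: ✓ → 58
sku=C20: ✓ → 404
sku=C29: ✓ → 433
sku=C14: ✓ → 466
sku=C91: ✓ → 359
sku=C57: ✓ → 3
sku=C39: ✗
sku=C71: ✗
sku=C72: ✗
sku=C49: ✗
sku=C62: ✓ → 186
sku=C61: ✗
sku=C74: ✓ → 261
rating_sum = 58 + 404 + 433 + 466 + 359 + 3 + 186 + 261 = 2170

tools_sum=2229, rating_sum=2170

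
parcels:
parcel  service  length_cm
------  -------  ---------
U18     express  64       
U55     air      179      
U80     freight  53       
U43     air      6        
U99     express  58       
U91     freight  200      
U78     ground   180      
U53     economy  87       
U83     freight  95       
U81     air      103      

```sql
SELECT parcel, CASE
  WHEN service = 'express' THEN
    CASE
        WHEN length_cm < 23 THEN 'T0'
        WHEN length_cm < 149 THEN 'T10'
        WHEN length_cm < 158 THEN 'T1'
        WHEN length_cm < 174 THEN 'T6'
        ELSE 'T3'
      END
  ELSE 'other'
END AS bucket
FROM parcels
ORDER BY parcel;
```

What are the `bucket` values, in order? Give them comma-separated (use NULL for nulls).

parcel=U18: service='express' → inner[length_cm < 149] → T10
parcel=U43: service='air' → outer ELSE → other
parcel=U53: service='economy' → outer ELSE → other
parcel=U55: service='air' → outer ELSE → other
parcel=U78: service='ground' → outer ELSE → other
parcel=U80: service='freight' → outer ELSE → other
parcel=U81: service='air' → outer ELSE → other
parcel=U83: service='freight' → outer ELSE → other
parcel=U91: service='freight' → outer ELSE → other
parcel=U99: service='express' → inner[length_cm < 149] → T10

T10, other, other, other, other, other, other, other, other, T10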